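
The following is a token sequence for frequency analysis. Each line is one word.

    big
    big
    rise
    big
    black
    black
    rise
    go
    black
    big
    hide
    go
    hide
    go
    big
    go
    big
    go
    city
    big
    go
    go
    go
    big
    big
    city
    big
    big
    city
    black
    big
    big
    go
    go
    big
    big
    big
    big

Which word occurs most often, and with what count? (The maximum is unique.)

Unigram frequencies (highest first):
  big: 17
  go: 10
  black: 4
  city: 3
  rise: 2
  hide: 2

"big", 17 times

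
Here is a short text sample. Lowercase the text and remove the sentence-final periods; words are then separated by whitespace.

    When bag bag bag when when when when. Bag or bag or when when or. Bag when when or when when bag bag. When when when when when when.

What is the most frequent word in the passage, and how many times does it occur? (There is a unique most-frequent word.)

Unigram frequencies (highest first):
  when: 17
  bag: 8
  or: 4

"when", 17 times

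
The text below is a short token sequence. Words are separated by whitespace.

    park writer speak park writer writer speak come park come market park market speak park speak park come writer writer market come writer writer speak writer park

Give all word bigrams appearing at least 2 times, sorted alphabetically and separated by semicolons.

come writer; park come; park writer; speak park; writer speak; writer writer

Bigram counts meeting the condition (at least 2 times):
  come writer: 2
  park come: 2
  park writer: 2
  speak park: 3
  writer speak: 3
  writer writer: 3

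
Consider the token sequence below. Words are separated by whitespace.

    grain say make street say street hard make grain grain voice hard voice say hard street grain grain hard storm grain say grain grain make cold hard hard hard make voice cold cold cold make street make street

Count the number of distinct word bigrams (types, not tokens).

29

38 tokens → 37 bigram windows in total.
Repeated bigrams (each contributes count−1 duplicates):
  grain grain: 3
  make street: 3
  cold cold: 2
  grain say: 2
  hard hard: 2
  hard make: 2
8 duplicate windows → 37 − 8 = 29 distinct.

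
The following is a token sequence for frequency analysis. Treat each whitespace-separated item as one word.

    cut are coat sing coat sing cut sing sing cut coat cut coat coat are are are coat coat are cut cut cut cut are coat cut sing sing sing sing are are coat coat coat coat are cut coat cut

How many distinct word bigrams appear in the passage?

15

41 tokens → 40 bigram windows in total.
Repeated bigrams (each contributes count−1 duplicates):
  coat coat: 5
  are coat: 4
  sing sing: 4
  are are: 3
  coat are: 3
  coat cut: 3
  cut coat: 3
  cut cut: 3
  … (5 more repeated)
25 duplicate windows → 40 − 25 = 15 distinct.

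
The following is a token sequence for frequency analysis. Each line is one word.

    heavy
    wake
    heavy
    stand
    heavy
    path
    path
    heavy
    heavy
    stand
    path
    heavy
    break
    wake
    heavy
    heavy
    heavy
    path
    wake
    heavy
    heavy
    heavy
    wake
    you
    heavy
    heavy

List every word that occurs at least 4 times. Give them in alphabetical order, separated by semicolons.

Unigram counts meeting the condition (at least 4 times):
  heavy: 14
  path: 4
  wake: 4

heavy; path; wake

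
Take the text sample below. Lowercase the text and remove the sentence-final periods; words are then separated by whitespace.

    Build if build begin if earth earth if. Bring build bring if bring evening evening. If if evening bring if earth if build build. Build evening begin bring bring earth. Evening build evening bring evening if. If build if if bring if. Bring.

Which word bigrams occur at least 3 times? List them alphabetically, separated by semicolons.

Bigram counts meeting the condition (at least 3 times):
  bring if: 3
  if bring: 4
  if build: 3
  if if: 3

bring if; if bring; if build; if if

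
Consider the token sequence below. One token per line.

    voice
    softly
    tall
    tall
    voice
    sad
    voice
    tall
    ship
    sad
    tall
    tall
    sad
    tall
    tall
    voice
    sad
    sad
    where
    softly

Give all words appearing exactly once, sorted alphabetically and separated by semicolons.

ship; where

Unigram counts meeting the condition (exactly once):
  ship: 1
  where: 1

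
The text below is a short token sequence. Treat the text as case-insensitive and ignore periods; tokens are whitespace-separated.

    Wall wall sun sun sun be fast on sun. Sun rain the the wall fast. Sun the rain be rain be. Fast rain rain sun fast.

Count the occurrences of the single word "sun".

7

Scanning the 26 tokens for "sun":
  position 3: sun
  position 4: sun
  position 5: sun
  position 9: sun
  position 10: sun
  position 16: sun
  position 25: sun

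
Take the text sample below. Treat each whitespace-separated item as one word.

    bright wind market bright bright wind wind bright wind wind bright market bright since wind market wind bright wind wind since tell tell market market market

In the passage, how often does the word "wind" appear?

9

Scanning the 26 tokens for "wind":
  position 2: wind
  position 6: wind
  position 7: wind
  position 9: wind
  position 10: wind
  position 15: wind
  position 17: wind
  position 19: wind
  position 20: wind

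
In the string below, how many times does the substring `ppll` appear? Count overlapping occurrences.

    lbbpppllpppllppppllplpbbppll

4

Sliding a length-4 window over the 28 characters (25 positions):
  position 5–8: ppll
  position 10–13: ppll
  position 16–19: ppll
  position 25–28: ppll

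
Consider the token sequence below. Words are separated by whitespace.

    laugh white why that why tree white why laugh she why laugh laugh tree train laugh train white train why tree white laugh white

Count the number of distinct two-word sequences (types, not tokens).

24 tokens → 23 bigram windows in total.
Repeated bigrams (each contributes count−1 duplicates):
  laugh white: 2
  tree white: 2
  white why: 2
  why laugh: 2
  why tree: 2
5 duplicate windows → 23 − 5 = 18 distinct.

18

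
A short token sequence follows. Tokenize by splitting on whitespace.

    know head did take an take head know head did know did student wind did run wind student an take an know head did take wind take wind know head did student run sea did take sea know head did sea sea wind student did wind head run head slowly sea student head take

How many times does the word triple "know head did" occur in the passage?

5

Scanning the 52 overlapping trigram windows for "know head did":
  position 1–3: know head did
  position 8–10: know head did
  position 22–24: know head did
  position 29–31: know head did
  position 38–40: know head did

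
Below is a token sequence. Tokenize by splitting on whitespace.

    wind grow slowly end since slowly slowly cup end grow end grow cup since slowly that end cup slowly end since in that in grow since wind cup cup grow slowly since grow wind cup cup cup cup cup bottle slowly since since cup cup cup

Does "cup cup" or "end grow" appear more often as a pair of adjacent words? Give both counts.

"cup cup" (7 vs 2)

"cup cup": 7 occurrences
"end grow": 2 occurrences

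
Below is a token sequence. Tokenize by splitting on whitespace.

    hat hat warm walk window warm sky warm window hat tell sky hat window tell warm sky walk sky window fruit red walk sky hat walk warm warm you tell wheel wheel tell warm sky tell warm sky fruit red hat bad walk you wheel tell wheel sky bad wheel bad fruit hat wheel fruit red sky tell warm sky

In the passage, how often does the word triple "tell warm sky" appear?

4

Scanning the 58 overlapping trigram windows for "tell warm sky":
  position 15–17: tell warm sky
  position 33–35: tell warm sky
  position 36–38: tell warm sky
  position 58–60: tell warm sky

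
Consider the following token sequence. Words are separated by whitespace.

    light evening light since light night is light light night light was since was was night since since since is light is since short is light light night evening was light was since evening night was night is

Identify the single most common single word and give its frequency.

Unigram frequencies (highest first):
  light: 10
  since: 7
  night: 6
  was: 6
  is: 5
  evening: 3
  … (1 more, each ≤ 1)

"light", 10 times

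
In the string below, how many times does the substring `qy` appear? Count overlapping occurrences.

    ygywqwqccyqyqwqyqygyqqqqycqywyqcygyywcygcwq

Sliding a length-2 window over the 43 characters (42 positions):
  position 11–12: qy
  position 15–16: qy
  position 17–18: qy
  position 24–25: qy
  position 27–28: qy

5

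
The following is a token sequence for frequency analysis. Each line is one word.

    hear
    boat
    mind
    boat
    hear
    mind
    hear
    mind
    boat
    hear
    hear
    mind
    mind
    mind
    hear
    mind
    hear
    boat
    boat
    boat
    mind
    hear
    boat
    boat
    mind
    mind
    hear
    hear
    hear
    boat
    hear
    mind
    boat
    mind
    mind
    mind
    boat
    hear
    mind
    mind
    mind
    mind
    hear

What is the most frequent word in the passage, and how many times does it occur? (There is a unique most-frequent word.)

"mind", 18 times

Unigram frequencies (highest first):
  mind: 18
  hear: 14
  boat: 11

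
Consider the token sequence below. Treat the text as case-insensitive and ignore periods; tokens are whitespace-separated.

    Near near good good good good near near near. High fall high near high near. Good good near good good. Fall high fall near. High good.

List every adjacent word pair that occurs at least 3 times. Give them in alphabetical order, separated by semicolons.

good good; near good; near high; near near

Bigram counts meeting the condition (at least 3 times):
  good good: 5
  near good: 3
  near high: 3
  near near: 3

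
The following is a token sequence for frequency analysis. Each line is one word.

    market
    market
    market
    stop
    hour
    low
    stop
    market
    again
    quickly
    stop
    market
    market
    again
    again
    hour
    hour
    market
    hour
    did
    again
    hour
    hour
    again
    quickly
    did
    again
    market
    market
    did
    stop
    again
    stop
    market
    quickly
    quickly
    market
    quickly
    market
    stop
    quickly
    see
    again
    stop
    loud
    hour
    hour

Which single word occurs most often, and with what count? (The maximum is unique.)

"market", 12 times

Unigram frequencies (highest first):
  market: 12
  hour: 8
  again: 8
  stop: 7
  quickly: 6
  did: 3
  … (3 more, each ≤ 1)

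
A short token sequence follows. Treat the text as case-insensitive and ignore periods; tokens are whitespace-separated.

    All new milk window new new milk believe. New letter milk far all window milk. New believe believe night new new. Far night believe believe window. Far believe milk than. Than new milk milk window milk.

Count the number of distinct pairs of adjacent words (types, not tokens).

29

36 tokens → 35 bigram windows in total.
Repeated bigrams (each contributes count−1 duplicates):
  new milk: 3
  believe believe: 2
  milk window: 2
  new new: 2
  window milk: 2
6 duplicate windows → 35 − 6 = 29 distinct.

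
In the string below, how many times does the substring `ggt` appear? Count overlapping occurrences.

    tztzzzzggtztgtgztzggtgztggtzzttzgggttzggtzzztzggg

5

Sliding a length-3 window over the 49 characters (47 positions):
  position 8–10: ggt
  position 19–21: ggt
  position 25–27: ggt
  position 34–36: ggt
  position 39–41: ggt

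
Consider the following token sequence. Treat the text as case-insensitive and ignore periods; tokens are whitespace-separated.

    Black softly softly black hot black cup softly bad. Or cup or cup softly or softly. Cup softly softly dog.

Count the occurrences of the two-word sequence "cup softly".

3

Scanning the 19 overlapping bigram windows for "cup softly":
  position 7–8: cup softly
  position 13–14: cup softly
  position 17–18: cup softly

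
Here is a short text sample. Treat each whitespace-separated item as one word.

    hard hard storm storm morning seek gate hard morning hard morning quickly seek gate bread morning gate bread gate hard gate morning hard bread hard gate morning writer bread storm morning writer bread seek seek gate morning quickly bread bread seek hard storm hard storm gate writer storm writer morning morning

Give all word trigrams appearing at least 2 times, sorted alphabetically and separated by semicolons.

Trigram counts meeting the condition (at least 2 times):
  hard gate morning: 2
  morning writer bread: 2

hard gate morning; morning writer bread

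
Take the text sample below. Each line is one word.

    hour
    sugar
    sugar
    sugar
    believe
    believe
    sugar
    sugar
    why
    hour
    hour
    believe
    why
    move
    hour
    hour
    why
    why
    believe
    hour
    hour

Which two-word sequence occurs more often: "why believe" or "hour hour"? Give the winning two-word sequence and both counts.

"hour hour" (3 vs 1)

"why believe": 1 occurrence
"hour hour": 3 occurrences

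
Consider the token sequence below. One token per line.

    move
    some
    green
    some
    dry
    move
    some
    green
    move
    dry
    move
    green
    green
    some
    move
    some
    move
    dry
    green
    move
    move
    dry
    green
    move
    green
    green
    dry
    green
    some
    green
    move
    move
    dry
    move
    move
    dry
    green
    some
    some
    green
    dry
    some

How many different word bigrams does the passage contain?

15

42 tokens → 41 bigram windows in total.
Repeated bigrams (each contributes count−1 duplicates):
  move dry: 5
  dry green: 4
  green move: 4
  green some: 4
  some green: 4
  dry move: 3
  move move: 3
  move some: 3
  … (4 more repeated)
26 duplicate windows → 41 − 26 = 15 distinct.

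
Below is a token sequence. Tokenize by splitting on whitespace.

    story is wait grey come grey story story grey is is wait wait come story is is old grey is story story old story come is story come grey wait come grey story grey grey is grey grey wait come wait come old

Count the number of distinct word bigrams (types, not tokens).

25

43 tokens → 42 bigram windows in total.
Repeated bigrams (each contributes count−1 duplicates):
  wait come: 4
  come grey: 3
  grey is: 3
  grey grey: 2
  grey story: 2
  grey wait: 2
  is is: 2
  is story: 2
  … (5 more repeated)
17 duplicate windows → 42 − 17 = 25 distinct.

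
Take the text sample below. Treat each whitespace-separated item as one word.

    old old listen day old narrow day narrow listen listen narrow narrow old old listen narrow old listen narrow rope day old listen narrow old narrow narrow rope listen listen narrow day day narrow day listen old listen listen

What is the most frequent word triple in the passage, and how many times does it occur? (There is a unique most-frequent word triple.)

Trigram frequencies (highest first):
  old listen narrow: 3
  old old listen: 2
  listen listen narrow: 2
  listen narrow old: 2
  old listen day: 1
  listen day old: 1
  … (26 more, each ≤ 1)

"old listen narrow", 3 times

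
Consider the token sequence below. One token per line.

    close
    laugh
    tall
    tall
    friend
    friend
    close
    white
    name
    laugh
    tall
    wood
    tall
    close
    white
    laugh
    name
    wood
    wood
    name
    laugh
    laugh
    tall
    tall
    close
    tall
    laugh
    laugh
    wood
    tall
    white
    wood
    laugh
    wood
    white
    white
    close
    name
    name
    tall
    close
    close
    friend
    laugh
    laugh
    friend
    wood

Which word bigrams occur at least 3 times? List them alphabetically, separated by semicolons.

Bigram counts meeting the condition (at least 3 times):
  laugh laugh: 3
  laugh tall: 3
  tall close: 3

laugh laugh; laugh tall; tall close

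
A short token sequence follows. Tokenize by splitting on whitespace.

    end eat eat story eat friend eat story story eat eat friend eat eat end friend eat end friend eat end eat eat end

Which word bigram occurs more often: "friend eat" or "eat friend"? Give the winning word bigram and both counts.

"friend eat" (4 vs 2)

"friend eat": 4 occurrences
"eat friend": 2 occurrences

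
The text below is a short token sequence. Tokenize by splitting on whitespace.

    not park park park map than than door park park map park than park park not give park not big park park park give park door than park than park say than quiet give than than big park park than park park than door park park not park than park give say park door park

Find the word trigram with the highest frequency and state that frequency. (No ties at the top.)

"park than park", 4 times

Trigram frequencies (highest first):
  park than park: 4
  park park park: 2
  park park map: 2
  than door park: 2
  door park park: 2
  than park park: 2
  … (36 more, each ≤ 2)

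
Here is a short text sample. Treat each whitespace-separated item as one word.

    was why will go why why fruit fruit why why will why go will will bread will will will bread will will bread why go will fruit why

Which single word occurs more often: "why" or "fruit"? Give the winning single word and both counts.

"why" (8 vs 3)

"why": 8 occurrences
"fruit": 3 occurrences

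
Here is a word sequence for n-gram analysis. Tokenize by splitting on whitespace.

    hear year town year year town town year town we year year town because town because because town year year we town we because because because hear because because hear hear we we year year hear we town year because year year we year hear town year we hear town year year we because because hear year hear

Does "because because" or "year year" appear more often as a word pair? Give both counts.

"year year" (6 vs 5)

"because because": 5 occurrences
"year year": 6 occurrences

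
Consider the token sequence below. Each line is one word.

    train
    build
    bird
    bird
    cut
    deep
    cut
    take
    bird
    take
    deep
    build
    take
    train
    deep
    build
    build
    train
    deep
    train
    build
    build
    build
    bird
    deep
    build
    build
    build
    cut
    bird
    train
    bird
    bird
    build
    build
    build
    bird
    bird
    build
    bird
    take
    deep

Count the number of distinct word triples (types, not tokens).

42 tokens → 40 trigram windows in total.
Repeated trigrams (each contributes count−1 duplicates):
  build build build: 3
  bird bird build: 2
  bird take deep: 2
  build bird bird: 2
  build build bird: 2
  deep build build: 2
7 duplicate windows → 40 − 7 = 33 distinct.

33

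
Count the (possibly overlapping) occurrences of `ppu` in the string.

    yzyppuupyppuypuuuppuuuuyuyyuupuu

Sliding a length-3 window over the 32 characters (30 positions):
  position 4–6: ppu
  position 10–12: ppu
  position 18–20: ppu

3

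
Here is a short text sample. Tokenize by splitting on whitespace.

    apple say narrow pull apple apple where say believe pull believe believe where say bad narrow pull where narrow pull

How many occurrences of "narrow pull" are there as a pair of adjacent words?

Scanning the 19 overlapping bigram windows for "narrow pull":
  position 3–4: narrow pull
  position 16–17: narrow pull
  position 19–20: narrow pull

3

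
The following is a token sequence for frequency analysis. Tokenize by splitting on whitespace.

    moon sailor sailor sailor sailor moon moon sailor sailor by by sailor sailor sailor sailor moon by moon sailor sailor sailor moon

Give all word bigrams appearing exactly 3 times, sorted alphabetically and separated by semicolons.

moon sailor; sailor moon

Bigram counts meeting the condition (exactly 3 times):
  moon sailor: 3
  sailor moon: 3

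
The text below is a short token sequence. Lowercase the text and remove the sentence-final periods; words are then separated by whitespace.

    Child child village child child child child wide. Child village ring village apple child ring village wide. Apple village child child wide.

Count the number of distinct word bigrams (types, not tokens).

13

22 tokens → 21 bigram windows in total.
Repeated bigrams (each contributes count−1 duplicates):
  child child: 5
  child village: 2
  child wide: 2
  ring village: 2
  village child: 2
8 duplicate windows → 21 − 8 = 13 distinct.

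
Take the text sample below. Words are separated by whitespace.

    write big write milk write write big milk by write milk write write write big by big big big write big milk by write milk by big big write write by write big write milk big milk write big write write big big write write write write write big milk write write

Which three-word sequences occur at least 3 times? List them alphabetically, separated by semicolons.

Trigram counts meeting the condition (at least 3 times):
  big big write: 3
  big write write: 3
  milk write write: 3
  write big milk: 3
  write big write: 3
  write write big: 4
  write write write: 4

big big write; big write write; milk write write; write big milk; write big write; write write big; write write write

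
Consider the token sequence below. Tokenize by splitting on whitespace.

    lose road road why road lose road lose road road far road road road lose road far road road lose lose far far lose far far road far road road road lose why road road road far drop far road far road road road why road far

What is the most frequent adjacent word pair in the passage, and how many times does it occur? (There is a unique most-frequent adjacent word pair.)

Bigram frequencies (highest first):
  road road: 11
  road far: 6
  far road: 6
  road lose: 5
  lose road: 4
  why road: 3
  … (8 more, each ≤ 2)

"road road", 11 times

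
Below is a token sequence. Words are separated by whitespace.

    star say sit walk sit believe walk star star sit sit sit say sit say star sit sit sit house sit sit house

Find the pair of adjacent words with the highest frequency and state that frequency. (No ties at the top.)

"sit sit", 5 times

Bigram frequencies (highest first):
  sit sit: 5
  say sit: 2
  star sit: 2
  sit say: 2
  sit house: 2
  star say: 1
  … (8 more, each ≤ 1)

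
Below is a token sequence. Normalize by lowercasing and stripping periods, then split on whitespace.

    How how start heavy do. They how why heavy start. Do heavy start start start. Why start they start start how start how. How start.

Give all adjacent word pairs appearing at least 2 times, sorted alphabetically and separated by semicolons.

heavy start; how how; how start; start how; start start

Bigram counts meeting the condition (at least 2 times):
  heavy start: 2
  how how: 2
  how start: 3
  start how: 2
  start start: 3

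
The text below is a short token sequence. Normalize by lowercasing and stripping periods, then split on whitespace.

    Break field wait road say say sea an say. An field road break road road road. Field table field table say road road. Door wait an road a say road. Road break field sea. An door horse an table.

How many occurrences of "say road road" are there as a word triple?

2

Scanning the 37 overlapping trigram windows for "say road road":
  position 21–23: say road road
  position 29–31: say road road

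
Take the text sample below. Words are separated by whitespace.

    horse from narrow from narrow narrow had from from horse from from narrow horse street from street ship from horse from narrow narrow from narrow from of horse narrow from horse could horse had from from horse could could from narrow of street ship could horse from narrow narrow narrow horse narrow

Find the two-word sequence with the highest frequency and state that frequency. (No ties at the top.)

Bigram frequencies (highest first):
  from narrow: 7
  horse from: 4
  narrow from: 4
  narrow narrow: 4
  from horse: 4
  from from: 3
  … (19 more, each ≤ 2)

"from narrow", 7 times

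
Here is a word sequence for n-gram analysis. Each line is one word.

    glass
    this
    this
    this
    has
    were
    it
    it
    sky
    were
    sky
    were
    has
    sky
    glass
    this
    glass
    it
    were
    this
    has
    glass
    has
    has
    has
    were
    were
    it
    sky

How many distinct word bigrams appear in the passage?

20

29 tokens → 28 bigram windows in total.
Repeated bigrams (each contributes count−1 duplicates):
  glass this: 2
  has has: 2
  has were: 2
  it sky: 2
  sky were: 2
  this has: 2
  this this: 2
  were it: 2
8 duplicate windows → 28 − 8 = 20 distinct.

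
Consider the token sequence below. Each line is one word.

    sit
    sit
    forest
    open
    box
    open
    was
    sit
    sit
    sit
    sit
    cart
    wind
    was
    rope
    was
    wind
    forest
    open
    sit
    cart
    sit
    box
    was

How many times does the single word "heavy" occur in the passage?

0

Scanning the 24 tokens for "heavy":
  (none found)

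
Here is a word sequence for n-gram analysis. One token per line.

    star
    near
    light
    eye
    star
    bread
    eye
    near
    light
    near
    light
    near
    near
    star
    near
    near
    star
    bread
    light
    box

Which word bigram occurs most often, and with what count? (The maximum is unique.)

Bigram frequencies (highest first):
  near light: 3
  star near: 2
  star bread: 2
  light near: 2
  near near: 2
  near star: 2
  … (6 more, each ≤ 1)

"near light", 3 times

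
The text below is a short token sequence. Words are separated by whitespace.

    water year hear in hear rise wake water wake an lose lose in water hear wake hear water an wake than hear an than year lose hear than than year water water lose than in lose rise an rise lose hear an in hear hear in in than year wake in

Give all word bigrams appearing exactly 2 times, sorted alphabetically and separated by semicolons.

hear an; hear in; in hear; lose hear

Bigram counts meeting the condition (exactly 2 times):
  hear an: 2
  hear in: 2
  in hear: 2
  lose hear: 2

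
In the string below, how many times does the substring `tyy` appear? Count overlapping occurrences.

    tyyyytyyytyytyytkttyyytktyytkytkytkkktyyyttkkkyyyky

7

Sliding a length-3 window over the 51 characters (49 positions):
  position 1–3: tyy
  position 6–8: tyy
  position 10–12: tyy
  position 13–15: tyy
  position 19–21: tyy
  position 25–27: tyy
  position 38–40: tyy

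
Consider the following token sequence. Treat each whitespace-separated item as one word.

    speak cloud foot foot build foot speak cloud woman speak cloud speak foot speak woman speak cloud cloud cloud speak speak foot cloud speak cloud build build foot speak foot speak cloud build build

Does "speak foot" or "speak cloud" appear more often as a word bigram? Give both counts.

"speak cloud" (6 vs 3)

"speak foot": 3 occurrences
"speak cloud": 6 occurrences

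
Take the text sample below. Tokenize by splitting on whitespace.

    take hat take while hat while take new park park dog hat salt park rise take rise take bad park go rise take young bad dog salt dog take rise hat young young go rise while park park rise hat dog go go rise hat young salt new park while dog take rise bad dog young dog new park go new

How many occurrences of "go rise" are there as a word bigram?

Scanning the 60 overlapping bigram windows for "go rise":
  position 21–22: go rise
  position 34–35: go rise
  position 43–44: go rise

3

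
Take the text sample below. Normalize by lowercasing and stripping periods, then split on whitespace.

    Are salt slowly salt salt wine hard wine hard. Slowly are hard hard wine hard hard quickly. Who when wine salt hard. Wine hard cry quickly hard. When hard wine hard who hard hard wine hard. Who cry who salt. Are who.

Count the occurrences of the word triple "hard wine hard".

Scanning the 40 overlapping trigram windows for "hard wine hard":
  position 7–9: hard wine hard
  position 13–15: hard wine hard
  position 22–24: hard wine hard
  position 29–31: hard wine hard
  position 34–36: hard wine hard

5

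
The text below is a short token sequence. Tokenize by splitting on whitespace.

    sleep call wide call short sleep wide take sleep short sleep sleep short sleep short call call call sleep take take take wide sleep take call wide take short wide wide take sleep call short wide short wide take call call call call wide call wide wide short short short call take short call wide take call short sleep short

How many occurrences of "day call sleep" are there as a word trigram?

0

Scanning the 58 overlapping trigram windows for "day call sleep":
  (none found)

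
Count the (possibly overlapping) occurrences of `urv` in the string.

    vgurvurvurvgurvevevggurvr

Sliding a length-3 window over the 25 characters (23 positions):
  position 3–5: urv
  position 6–8: urv
  position 9–11: urv
  position 13–15: urv
  position 22–24: urv

5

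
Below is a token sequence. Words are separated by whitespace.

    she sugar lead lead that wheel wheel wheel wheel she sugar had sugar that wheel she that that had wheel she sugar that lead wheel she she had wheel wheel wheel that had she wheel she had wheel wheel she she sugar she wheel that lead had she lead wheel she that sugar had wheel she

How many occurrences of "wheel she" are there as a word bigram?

8

Scanning the 55 overlapping bigram windows for "wheel she":
  position 9–10: wheel she
  position 15–16: wheel she
  position 20–21: wheel she
  position 25–26: wheel she
  position 35–36: wheel she
  position 39–40: wheel she
  position 50–51: wheel she
  position 55–56: wheel she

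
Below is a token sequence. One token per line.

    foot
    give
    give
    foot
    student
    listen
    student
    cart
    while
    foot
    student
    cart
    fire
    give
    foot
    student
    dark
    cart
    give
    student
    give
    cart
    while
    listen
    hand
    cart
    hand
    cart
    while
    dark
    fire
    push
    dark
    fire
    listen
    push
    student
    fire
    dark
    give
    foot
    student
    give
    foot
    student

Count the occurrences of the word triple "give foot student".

Scanning the 43 overlapping trigram windows for "give foot student":
  position 3–5: give foot student
  position 14–16: give foot student
  position 40–42: give foot student
  position 43–45: give foot student

4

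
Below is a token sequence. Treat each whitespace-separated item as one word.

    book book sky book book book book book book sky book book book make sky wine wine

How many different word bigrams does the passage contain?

17 tokens → 16 bigram windows in total.
Repeated bigrams (each contributes count−1 duplicates):
  book book: 8
  book sky: 2
  sky book: 2
9 duplicate windows → 16 − 9 = 7 distinct.

7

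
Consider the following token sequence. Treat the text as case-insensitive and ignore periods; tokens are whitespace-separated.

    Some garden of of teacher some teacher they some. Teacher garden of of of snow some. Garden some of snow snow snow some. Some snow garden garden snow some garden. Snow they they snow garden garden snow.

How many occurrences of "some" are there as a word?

8

Scanning the 37 tokens for "some":
  position 1: some
  position 6: some
  position 9: some
  position 16: some
  position 18: some
  position 23: some
  position 24: some
  position 29: some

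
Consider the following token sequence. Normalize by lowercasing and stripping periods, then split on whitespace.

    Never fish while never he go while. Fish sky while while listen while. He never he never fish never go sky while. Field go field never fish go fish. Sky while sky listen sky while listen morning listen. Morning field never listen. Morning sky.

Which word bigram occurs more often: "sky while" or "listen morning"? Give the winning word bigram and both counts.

"sky while" (4 vs 3)

"sky while": 4 occurrences
"listen morning": 3 occurrences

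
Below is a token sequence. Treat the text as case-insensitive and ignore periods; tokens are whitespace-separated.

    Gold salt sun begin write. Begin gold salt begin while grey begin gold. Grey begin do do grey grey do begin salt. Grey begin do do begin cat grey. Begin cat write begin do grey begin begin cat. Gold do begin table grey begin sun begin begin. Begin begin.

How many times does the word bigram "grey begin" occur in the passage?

6

Scanning the 48 overlapping bigram windows for "grey begin":
  position 11–12: grey begin
  position 14–15: grey begin
  position 23–24: grey begin
  position 29–30: grey begin
  position 35–36: grey begin
  position 43–44: grey begin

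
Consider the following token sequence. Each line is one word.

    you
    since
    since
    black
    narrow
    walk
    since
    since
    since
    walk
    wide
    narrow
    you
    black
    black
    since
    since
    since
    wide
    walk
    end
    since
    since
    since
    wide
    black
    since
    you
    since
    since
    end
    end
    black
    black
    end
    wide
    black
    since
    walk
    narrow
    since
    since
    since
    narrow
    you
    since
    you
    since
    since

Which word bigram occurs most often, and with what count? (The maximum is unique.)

"since since", 11 times

Bigram frequencies (highest first):
  since since: 11
  you since: 4
  black since: 3
  since walk: 2
  narrow you: 2
  black black: 2
  … (21 more, each ≤ 2)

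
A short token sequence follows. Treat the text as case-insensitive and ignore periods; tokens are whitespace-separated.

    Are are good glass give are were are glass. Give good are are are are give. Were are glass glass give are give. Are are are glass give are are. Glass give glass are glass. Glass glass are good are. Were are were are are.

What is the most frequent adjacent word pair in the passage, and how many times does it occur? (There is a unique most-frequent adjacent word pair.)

Bigram frequencies (highest first):
  are are: 8
  glass give: 5
  are glass: 5
  give are: 4
  were are: 4
  are were: 3
  … (9 more, each ≤ 3)

"are are", 8 times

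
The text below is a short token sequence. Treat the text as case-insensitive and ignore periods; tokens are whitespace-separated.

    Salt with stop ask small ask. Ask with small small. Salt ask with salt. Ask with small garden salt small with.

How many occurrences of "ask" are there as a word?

5

Scanning the 21 tokens for "ask":
  position 4: ask
  position 6: ask
  position 7: ask
  position 12: ask
  position 15: ask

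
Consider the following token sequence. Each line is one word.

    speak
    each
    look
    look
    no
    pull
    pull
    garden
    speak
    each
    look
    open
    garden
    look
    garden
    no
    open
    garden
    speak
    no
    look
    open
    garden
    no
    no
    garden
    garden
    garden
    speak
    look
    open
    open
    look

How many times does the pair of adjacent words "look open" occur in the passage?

Scanning the 32 overlapping bigram windows for "look open":
  position 11–12: look open
  position 21–22: look open
  position 30–31: look open

3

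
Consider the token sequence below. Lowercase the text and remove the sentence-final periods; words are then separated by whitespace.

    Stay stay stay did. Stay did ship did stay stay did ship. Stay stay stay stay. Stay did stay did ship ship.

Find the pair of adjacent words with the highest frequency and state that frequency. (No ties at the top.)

"stay stay", 7 times

Bigram frequencies (highest first):
  stay stay: 7
  stay did: 5
  did stay: 3
  did ship: 3
  ship did: 1
  ship stay: 1
  … (1 more, each ≤ 1)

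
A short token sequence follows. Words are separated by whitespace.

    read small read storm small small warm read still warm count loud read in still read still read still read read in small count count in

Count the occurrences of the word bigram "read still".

3

Scanning the 25 overlapping bigram windows for "read still":
  position 8–9: read still
  position 16–17: read still
  position 18–19: read still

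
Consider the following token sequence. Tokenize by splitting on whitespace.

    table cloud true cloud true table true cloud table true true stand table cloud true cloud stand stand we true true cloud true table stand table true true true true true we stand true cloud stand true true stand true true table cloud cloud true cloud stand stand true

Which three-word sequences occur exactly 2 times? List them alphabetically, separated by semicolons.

cloud stand stand; cloud true table; stand true true; table cloud true; table true true; true cloud true; true true stand

Trigram counts meeting the condition (exactly 2 times):
  cloud stand stand: 2
  cloud true table: 2
  stand true true: 2
  table cloud true: 2
  table true true: 2
  true cloud true: 2
  true true stand: 2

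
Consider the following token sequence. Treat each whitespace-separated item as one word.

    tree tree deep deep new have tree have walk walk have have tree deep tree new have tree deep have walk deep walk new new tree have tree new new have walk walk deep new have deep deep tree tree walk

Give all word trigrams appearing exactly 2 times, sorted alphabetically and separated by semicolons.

Trigram counts meeting the condition (exactly 2 times):
  deep new have: 2
  have tree deep: 2
  have walk walk: 2
  new have tree: 2

deep new have; have tree deep; have walk walk; new have tree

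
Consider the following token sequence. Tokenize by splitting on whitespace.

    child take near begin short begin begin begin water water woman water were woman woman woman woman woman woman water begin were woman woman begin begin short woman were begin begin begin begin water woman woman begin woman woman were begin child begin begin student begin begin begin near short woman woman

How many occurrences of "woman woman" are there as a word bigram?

Scanning the 51 overlapping bigram windows for "woman woman":
  position 14–15: woman woman
  position 15–16: woman woman
  position 16–17: woman woman
  position 17–18: woman woman
  position 18–19: woman woman
  position 23–24: woman woman
  position 35–36: woman woman
  position 38–39: woman woman
  position 51–52: woman woman

9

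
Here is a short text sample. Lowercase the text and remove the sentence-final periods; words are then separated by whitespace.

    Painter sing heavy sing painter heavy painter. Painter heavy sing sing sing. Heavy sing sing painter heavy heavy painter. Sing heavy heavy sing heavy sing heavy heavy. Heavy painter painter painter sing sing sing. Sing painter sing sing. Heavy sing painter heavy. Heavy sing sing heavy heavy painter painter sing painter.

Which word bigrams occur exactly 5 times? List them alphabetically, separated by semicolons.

painter sing; sing painter

Bigram counts meeting the condition (exactly 5 times):
  painter sing: 5
  sing painter: 5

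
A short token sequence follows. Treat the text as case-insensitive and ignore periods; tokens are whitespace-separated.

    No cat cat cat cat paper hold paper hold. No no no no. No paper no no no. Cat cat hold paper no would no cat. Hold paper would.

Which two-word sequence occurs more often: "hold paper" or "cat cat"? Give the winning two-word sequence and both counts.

"hold paper": 3 occurrences
"cat cat": 4 occurrences

"cat cat" (4 vs 3)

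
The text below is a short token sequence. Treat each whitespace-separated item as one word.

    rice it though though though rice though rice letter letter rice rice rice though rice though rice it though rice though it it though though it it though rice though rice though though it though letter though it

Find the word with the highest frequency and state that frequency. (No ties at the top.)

"though", 16 times

Unigram frequencies (highest first):
  though: 16
  rice: 11
  it: 8
  letter: 3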